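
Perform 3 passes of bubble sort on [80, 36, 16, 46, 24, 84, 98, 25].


Initial: [80, 36, 16, 46, 24, 84, 98, 25]
Pass 1: [36, 16, 46, 24, 80, 84, 25, 98] (5 swaps)
Pass 2: [16, 36, 24, 46, 80, 25, 84, 98] (3 swaps)
Pass 3: [16, 24, 36, 46, 25, 80, 84, 98] (2 swaps)

After 3 passes: [16, 24, 36, 46, 25, 80, 84, 98]


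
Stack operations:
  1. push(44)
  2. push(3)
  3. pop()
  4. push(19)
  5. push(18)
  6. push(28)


push(44) -> [44]
push(3) -> [44, 3]
pop()->3, [44]
push(19) -> [44, 19]
push(18) -> [44, 19, 18]
push(28) -> [44, 19, 18, 28]

Final stack: [44, 19, 18, 28]


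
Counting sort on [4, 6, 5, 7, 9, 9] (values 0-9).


Input: [4, 6, 5, 7, 9, 9]
Counts: [0, 0, 0, 0, 1, 1, 1, 1, 0, 2]

Sorted: [4, 5, 6, 7, 9, 9]


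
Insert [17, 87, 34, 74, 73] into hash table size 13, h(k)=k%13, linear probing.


Insert 17: h=4 -> slot 4
Insert 87: h=9 -> slot 9
Insert 34: h=8 -> slot 8
Insert 74: h=9, 1 probes -> slot 10
Insert 73: h=8, 3 probes -> slot 11

Table: [None, None, None, None, 17, None, None, None, 34, 87, 74, 73, None]


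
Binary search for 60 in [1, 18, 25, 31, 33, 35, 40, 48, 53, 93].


Step 1: lo=0, hi=9, mid=4, val=33
Step 2: lo=5, hi=9, mid=7, val=48
Step 3: lo=8, hi=9, mid=8, val=53
Step 4: lo=9, hi=9, mid=9, val=93

Not found


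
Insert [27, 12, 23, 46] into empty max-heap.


Insert 27: [27]
Insert 12: [27, 12]
Insert 23: [27, 12, 23]
Insert 46: [46, 27, 23, 12]

Final heap: [46, 27, 23, 12]


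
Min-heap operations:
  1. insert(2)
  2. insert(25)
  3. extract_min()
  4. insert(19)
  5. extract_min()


insert(2) -> [2]
insert(25) -> [2, 25]
extract_min()->2, [25]
insert(19) -> [19, 25]
extract_min()->19, [25]

Final heap: [25]


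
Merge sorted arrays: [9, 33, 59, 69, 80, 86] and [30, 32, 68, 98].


Take 9 from A
Take 30 from B
Take 32 from B
Take 33 from A
Take 59 from A
Take 68 from B
Take 69 from A
Take 80 from A
Take 86 from A

Merged: [9, 30, 32, 33, 59, 68, 69, 80, 86, 98]


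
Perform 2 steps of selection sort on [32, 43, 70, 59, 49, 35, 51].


Initial: [32, 43, 70, 59, 49, 35, 51]
Step 1: min=32 at 0
  Swap: [32, 43, 70, 59, 49, 35, 51]
Step 2: min=35 at 5
  Swap: [32, 35, 70, 59, 49, 43, 51]

After 2 steps: [32, 35, 70, 59, 49, 43, 51]


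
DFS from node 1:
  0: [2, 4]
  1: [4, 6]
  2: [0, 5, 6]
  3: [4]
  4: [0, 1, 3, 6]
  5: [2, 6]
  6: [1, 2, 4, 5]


Visit 1, push [6, 4]
Visit 4, push [6, 3, 0]
Visit 0, push [2]
Visit 2, push [6, 5]
Visit 5, push [6]
Visit 6, push []
Visit 3, push []

DFS order: [1, 4, 0, 2, 5, 6, 3]


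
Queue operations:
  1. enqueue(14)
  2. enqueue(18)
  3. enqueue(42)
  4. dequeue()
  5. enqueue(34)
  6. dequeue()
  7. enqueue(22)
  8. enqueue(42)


enqueue(14) -> [14]
enqueue(18) -> [14, 18]
enqueue(42) -> [14, 18, 42]
dequeue()->14, [18, 42]
enqueue(34) -> [18, 42, 34]
dequeue()->18, [42, 34]
enqueue(22) -> [42, 34, 22]
enqueue(42) -> [42, 34, 22, 42]

Final queue: [42, 34, 22, 42]


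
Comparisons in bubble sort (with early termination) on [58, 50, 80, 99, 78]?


Algorithm: bubble sort (with early termination)
Input: [58, 50, 80, 99, 78]
Sorted: [50, 58, 78, 80, 99]

9


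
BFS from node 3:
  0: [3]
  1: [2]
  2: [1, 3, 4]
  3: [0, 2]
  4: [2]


Visit 3, enqueue [0, 2]
Visit 0, enqueue []
Visit 2, enqueue [1, 4]
Visit 1, enqueue []
Visit 4, enqueue []

BFS order: [3, 0, 2, 1, 4]


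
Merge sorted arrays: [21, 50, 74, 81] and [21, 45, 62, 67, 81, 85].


Take 21 from A
Take 21 from B
Take 45 from B
Take 50 from A
Take 62 from B
Take 67 from B
Take 74 from A
Take 81 from A

Merged: [21, 21, 45, 50, 62, 67, 74, 81, 81, 85]


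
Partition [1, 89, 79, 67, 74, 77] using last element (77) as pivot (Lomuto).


Pivot: 77
  1 <= 77: advance i (no swap)
  67 <= 77: swap -> [1, 67, 79, 89, 74, 77]
  74 <= 77: swap -> [1, 67, 74, 89, 79, 77]
Place pivot at 3: [1, 67, 74, 77, 79, 89]

Partitioned: [1, 67, 74, 77, 79, 89]


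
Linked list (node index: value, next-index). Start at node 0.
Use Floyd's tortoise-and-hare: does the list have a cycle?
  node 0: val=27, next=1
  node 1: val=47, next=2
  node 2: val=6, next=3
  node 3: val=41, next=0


Floyd's tortoise (slow, +1) and hare (fast, +2):
  init: slow=0, fast=0
  step 1: slow=1, fast=2
  step 2: slow=2, fast=0
  step 3: slow=3, fast=2
  step 4: slow=0, fast=0
  slow == fast at node 0: cycle detected

Cycle: yes


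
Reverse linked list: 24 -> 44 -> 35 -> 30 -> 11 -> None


Step 1: curr=24, set curr.next=prev(None) | reversed so far: 24
Step 2: curr=44, set curr.next=prev(24) | reversed so far: 44 -> 24
Step 3: curr=35, set curr.next=prev(44) | reversed so far: 35 -> 44 -> 24
Step 4: curr=30, set curr.next=prev(35) | reversed so far: 30 -> 35 -> 44 -> 24
Step 5: curr=11, set curr.next=prev(30) | reversed so far: 11 -> 30 -> 35 -> 44 -> 24

11 -> 30 -> 35 -> 44 -> 24 -> None


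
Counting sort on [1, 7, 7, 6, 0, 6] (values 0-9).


Input: [1, 7, 7, 6, 0, 6]
Counts: [1, 1, 0, 0, 0, 0, 2, 2, 0, 0]

Sorted: [0, 1, 6, 6, 7, 7]


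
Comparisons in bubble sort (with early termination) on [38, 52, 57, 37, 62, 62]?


Algorithm: bubble sort (with early termination)
Input: [38, 52, 57, 37, 62, 62]
Sorted: [37, 38, 52, 57, 62, 62]

14


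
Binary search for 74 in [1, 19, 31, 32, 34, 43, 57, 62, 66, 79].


Step 1: lo=0, hi=9, mid=4, val=34
Step 2: lo=5, hi=9, mid=7, val=62
Step 3: lo=8, hi=9, mid=8, val=66
Step 4: lo=9, hi=9, mid=9, val=79

Not found


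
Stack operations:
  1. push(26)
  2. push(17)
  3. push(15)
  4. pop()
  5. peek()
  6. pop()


push(26) -> [26]
push(17) -> [26, 17]
push(15) -> [26, 17, 15]
pop()->15, [26, 17]
peek()->17
pop()->17, [26]

Final stack: [26]


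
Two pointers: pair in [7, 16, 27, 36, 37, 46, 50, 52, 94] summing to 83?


lo=0(7)+hi=8(94)=101
lo=0(7)+hi=7(52)=59
lo=1(16)+hi=7(52)=68
lo=2(27)+hi=7(52)=79
lo=3(36)+hi=7(52)=88
lo=3(36)+hi=6(50)=86
lo=3(36)+hi=5(46)=82
lo=4(37)+hi=5(46)=83

Yes: 37+46=83


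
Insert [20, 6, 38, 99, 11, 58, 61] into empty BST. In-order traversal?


Insert 20: root
Insert 6: L from 20
Insert 38: R from 20
Insert 99: R from 20 -> R from 38
Insert 11: L from 20 -> R from 6
Insert 58: R from 20 -> R from 38 -> L from 99
Insert 61: R from 20 -> R from 38 -> L from 99 -> R from 58

In-order: [6, 11, 20, 38, 58, 61, 99]


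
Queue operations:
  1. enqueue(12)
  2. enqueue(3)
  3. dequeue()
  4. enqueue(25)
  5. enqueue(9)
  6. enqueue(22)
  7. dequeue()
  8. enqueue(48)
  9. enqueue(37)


enqueue(12) -> [12]
enqueue(3) -> [12, 3]
dequeue()->12, [3]
enqueue(25) -> [3, 25]
enqueue(9) -> [3, 25, 9]
enqueue(22) -> [3, 25, 9, 22]
dequeue()->3, [25, 9, 22]
enqueue(48) -> [25, 9, 22, 48]
enqueue(37) -> [25, 9, 22, 48, 37]

Final queue: [25, 9, 22, 48, 37]


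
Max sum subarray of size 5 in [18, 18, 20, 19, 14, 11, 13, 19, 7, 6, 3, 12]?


[0:5]: 89
[1:6]: 82
[2:7]: 77
[3:8]: 76
[4:9]: 64
[5:10]: 56
[6:11]: 48
[7:12]: 47

Max: 89 at [0:5]


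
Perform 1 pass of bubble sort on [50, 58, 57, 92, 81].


Initial: [50, 58, 57, 92, 81]
Pass 1: [50, 57, 58, 81, 92] (2 swaps)

After 1 pass: [50, 57, 58, 81, 92]


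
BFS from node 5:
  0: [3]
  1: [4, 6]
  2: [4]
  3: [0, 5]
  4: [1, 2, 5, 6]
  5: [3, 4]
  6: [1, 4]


Visit 5, enqueue [3, 4]
Visit 3, enqueue [0]
Visit 4, enqueue [1, 2, 6]
Visit 0, enqueue []
Visit 1, enqueue []
Visit 2, enqueue []
Visit 6, enqueue []

BFS order: [5, 3, 4, 0, 1, 2, 6]


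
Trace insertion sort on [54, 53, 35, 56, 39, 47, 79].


Initial: [54, 53, 35, 56, 39, 47, 79]
Insert 53: [53, 54, 35, 56, 39, 47, 79]
Insert 35: [35, 53, 54, 56, 39, 47, 79]
Insert 56: [35, 53, 54, 56, 39, 47, 79]
Insert 39: [35, 39, 53, 54, 56, 47, 79]
Insert 47: [35, 39, 47, 53, 54, 56, 79]
Insert 79: [35, 39, 47, 53, 54, 56, 79]

Sorted: [35, 39, 47, 53, 54, 56, 79]


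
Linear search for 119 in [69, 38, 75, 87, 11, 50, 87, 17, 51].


i=0: 69!=119
i=1: 38!=119
i=2: 75!=119
i=3: 87!=119
i=4: 11!=119
i=5: 50!=119
i=6: 87!=119
i=7: 17!=119
i=8: 51!=119

Not found, 9 comps


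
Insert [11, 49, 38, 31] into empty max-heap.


Insert 11: [11]
Insert 49: [49, 11]
Insert 38: [49, 11, 38]
Insert 31: [49, 31, 38, 11]

Final heap: [49, 31, 38, 11]


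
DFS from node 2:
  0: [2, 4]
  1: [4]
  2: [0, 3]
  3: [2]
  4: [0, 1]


Visit 2, push [3, 0]
Visit 0, push [4]
Visit 4, push [1]
Visit 1, push []
Visit 3, push []

DFS order: [2, 0, 4, 1, 3]


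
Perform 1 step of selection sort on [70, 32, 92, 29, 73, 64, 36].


Initial: [70, 32, 92, 29, 73, 64, 36]
Step 1: min=29 at 3
  Swap: [29, 32, 92, 70, 73, 64, 36]

After 1 step: [29, 32, 92, 70, 73, 64, 36]


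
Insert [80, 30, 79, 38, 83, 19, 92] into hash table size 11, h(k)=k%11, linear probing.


Insert 80: h=3 -> slot 3
Insert 30: h=8 -> slot 8
Insert 79: h=2 -> slot 2
Insert 38: h=5 -> slot 5
Insert 83: h=6 -> slot 6
Insert 19: h=8, 1 probes -> slot 9
Insert 92: h=4 -> slot 4

Table: [None, None, 79, 80, 92, 38, 83, None, 30, 19, None]


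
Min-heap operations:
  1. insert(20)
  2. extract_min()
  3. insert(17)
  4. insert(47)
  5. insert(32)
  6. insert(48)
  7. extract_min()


insert(20) -> [20]
extract_min()->20, []
insert(17) -> [17]
insert(47) -> [17, 47]
insert(32) -> [17, 47, 32]
insert(48) -> [17, 47, 32, 48]
extract_min()->17, [32, 47, 48]

Final heap: [32, 47, 48]


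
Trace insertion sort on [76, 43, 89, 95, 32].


Initial: [76, 43, 89, 95, 32]
Insert 43: [43, 76, 89, 95, 32]
Insert 89: [43, 76, 89, 95, 32]
Insert 95: [43, 76, 89, 95, 32]
Insert 32: [32, 43, 76, 89, 95]

Sorted: [32, 43, 76, 89, 95]


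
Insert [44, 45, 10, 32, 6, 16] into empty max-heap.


Insert 44: [44]
Insert 45: [45, 44]
Insert 10: [45, 44, 10]
Insert 32: [45, 44, 10, 32]
Insert 6: [45, 44, 10, 32, 6]
Insert 16: [45, 44, 16, 32, 6, 10]

Final heap: [45, 44, 16, 32, 6, 10]


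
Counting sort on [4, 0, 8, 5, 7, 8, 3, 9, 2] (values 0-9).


Input: [4, 0, 8, 5, 7, 8, 3, 9, 2]
Counts: [1, 0, 1, 1, 1, 1, 0, 1, 2, 1]

Sorted: [0, 2, 3, 4, 5, 7, 8, 8, 9]


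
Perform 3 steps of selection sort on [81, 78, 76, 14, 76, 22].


Initial: [81, 78, 76, 14, 76, 22]
Step 1: min=14 at 3
  Swap: [14, 78, 76, 81, 76, 22]
Step 2: min=22 at 5
  Swap: [14, 22, 76, 81, 76, 78]
Step 3: min=76 at 2
  Swap: [14, 22, 76, 81, 76, 78]

After 3 steps: [14, 22, 76, 81, 76, 78]


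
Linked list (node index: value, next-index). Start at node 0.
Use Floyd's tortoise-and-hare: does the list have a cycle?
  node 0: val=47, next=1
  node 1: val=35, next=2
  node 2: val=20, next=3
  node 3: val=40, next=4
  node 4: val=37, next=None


Floyd's tortoise (slow, +1) and hare (fast, +2):
  init: slow=0, fast=0
  step 1: slow=1, fast=2
  step 2: slow=2, fast=4
  step 3: fast -> None, no cycle

Cycle: no


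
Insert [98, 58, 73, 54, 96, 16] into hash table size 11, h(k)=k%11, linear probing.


Insert 98: h=10 -> slot 10
Insert 58: h=3 -> slot 3
Insert 73: h=7 -> slot 7
Insert 54: h=10, 1 probes -> slot 0
Insert 96: h=8 -> slot 8
Insert 16: h=5 -> slot 5

Table: [54, None, None, 58, None, 16, None, 73, 96, None, 98]


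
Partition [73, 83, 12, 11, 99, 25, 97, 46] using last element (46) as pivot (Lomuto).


Pivot: 46
  12 <= 46: swap -> [12, 83, 73, 11, 99, 25, 97, 46]
  11 <= 46: swap -> [12, 11, 73, 83, 99, 25, 97, 46]
  25 <= 46: swap -> [12, 11, 25, 83, 99, 73, 97, 46]
Place pivot at 3: [12, 11, 25, 46, 99, 73, 97, 83]

Partitioned: [12, 11, 25, 46, 99, 73, 97, 83]


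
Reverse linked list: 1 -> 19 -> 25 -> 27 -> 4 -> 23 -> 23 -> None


Step 1: curr=1, set curr.next=prev(None) | reversed so far: 1
Step 2: curr=19, set curr.next=prev(1) | reversed so far: 19 -> 1
Step 3: curr=25, set curr.next=prev(19) | reversed so far: 25 -> 19 -> 1
Step 4: curr=27, set curr.next=prev(25) | reversed so far: 27 -> 25 -> 19 -> 1
Step 5: curr=4, set curr.next=prev(27) | reversed so far: 4 -> 27 -> 25 -> 19 -> 1
Step 6: curr=23, set curr.next=prev(4) | reversed so far: 23 -> 4 -> 27 -> 25 -> 19 -> 1
Step 7: curr=23, set curr.next=prev(23) | reversed so far: 23 -> 23 -> 4 -> 27 -> 25 -> 19 -> 1

23 -> 23 -> 4 -> 27 -> 25 -> 19 -> 1 -> None


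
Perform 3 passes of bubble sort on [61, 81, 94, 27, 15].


Initial: [61, 81, 94, 27, 15]
Pass 1: [61, 81, 27, 15, 94] (2 swaps)
Pass 2: [61, 27, 15, 81, 94] (2 swaps)
Pass 3: [27, 15, 61, 81, 94] (2 swaps)

After 3 passes: [27, 15, 61, 81, 94]


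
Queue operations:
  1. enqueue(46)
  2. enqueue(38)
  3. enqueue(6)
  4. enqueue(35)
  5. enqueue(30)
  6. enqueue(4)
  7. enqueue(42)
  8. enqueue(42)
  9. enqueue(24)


enqueue(46) -> [46]
enqueue(38) -> [46, 38]
enqueue(6) -> [46, 38, 6]
enqueue(35) -> [46, 38, 6, 35]
enqueue(30) -> [46, 38, 6, 35, 30]
enqueue(4) -> [46, 38, 6, 35, 30, 4]
enqueue(42) -> [46, 38, 6, 35, 30, 4, 42]
enqueue(42) -> [46, 38, 6, 35, 30, 4, 42, 42]
enqueue(24) -> [46, 38, 6, 35, 30, 4, 42, 42, 24]

Final queue: [46, 38, 6, 35, 30, 4, 42, 42, 24]


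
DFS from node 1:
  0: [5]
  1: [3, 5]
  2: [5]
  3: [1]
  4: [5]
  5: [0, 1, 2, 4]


Visit 1, push [5, 3]
Visit 3, push []
Visit 5, push [4, 2, 0]
Visit 0, push []
Visit 2, push []
Visit 4, push []

DFS order: [1, 3, 5, 0, 2, 4]


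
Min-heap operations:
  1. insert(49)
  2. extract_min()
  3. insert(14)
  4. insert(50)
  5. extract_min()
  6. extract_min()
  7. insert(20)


insert(49) -> [49]
extract_min()->49, []
insert(14) -> [14]
insert(50) -> [14, 50]
extract_min()->14, [50]
extract_min()->50, []
insert(20) -> [20]

Final heap: [20]


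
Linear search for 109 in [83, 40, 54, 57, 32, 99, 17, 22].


i=0: 83!=109
i=1: 40!=109
i=2: 54!=109
i=3: 57!=109
i=4: 32!=109
i=5: 99!=109
i=6: 17!=109
i=7: 22!=109

Not found, 8 comps


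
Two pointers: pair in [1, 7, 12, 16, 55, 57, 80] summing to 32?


lo=0(1)+hi=6(80)=81
lo=0(1)+hi=5(57)=58
lo=0(1)+hi=4(55)=56
lo=0(1)+hi=3(16)=17
lo=1(7)+hi=3(16)=23
lo=2(12)+hi=3(16)=28

No pair found


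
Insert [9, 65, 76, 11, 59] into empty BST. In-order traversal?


Insert 9: root
Insert 65: R from 9
Insert 76: R from 9 -> R from 65
Insert 11: R from 9 -> L from 65
Insert 59: R from 9 -> L from 65 -> R from 11

In-order: [9, 11, 59, 65, 76]


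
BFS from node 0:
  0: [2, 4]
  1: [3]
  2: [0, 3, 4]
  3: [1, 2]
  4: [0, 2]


Visit 0, enqueue [2, 4]
Visit 2, enqueue [3]
Visit 4, enqueue []
Visit 3, enqueue [1]
Visit 1, enqueue []

BFS order: [0, 2, 4, 3, 1]


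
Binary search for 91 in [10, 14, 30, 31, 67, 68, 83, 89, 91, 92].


Step 1: lo=0, hi=9, mid=4, val=67
Step 2: lo=5, hi=9, mid=7, val=89
Step 3: lo=8, hi=9, mid=8, val=91

Found at index 8


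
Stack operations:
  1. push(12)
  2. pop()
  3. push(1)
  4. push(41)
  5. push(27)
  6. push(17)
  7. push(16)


push(12) -> [12]
pop()->12, []
push(1) -> [1]
push(41) -> [1, 41]
push(27) -> [1, 41, 27]
push(17) -> [1, 41, 27, 17]
push(16) -> [1, 41, 27, 17, 16]

Final stack: [1, 41, 27, 17, 16]


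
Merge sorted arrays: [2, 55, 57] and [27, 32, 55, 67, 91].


Take 2 from A
Take 27 from B
Take 32 from B
Take 55 from A
Take 55 from B
Take 57 from A

Merged: [2, 27, 32, 55, 55, 57, 67, 91]


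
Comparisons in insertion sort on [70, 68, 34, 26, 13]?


Algorithm: insertion sort
Input: [70, 68, 34, 26, 13]
Sorted: [13, 26, 34, 68, 70]

10


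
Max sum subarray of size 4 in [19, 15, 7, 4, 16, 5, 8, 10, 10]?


[0:4]: 45
[1:5]: 42
[2:6]: 32
[3:7]: 33
[4:8]: 39
[5:9]: 33

Max: 45 at [0:4]


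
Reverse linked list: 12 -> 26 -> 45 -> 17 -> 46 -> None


Step 1: curr=12, set curr.next=prev(None) | reversed so far: 12
Step 2: curr=26, set curr.next=prev(12) | reversed so far: 26 -> 12
Step 3: curr=45, set curr.next=prev(26) | reversed so far: 45 -> 26 -> 12
Step 4: curr=17, set curr.next=prev(45) | reversed so far: 17 -> 45 -> 26 -> 12
Step 5: curr=46, set curr.next=prev(17) | reversed so far: 46 -> 17 -> 45 -> 26 -> 12

46 -> 17 -> 45 -> 26 -> 12 -> None


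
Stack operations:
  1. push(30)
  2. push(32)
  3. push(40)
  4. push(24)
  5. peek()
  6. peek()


push(30) -> [30]
push(32) -> [30, 32]
push(40) -> [30, 32, 40]
push(24) -> [30, 32, 40, 24]
peek()->24
peek()->24

Final stack: [30, 32, 40, 24]


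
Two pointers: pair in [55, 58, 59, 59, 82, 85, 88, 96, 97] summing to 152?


lo=0(55)+hi=8(97)=152

Yes: 55+97=152


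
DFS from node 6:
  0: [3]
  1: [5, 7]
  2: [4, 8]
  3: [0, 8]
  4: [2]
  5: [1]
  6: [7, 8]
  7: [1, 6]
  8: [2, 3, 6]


Visit 6, push [8, 7]
Visit 7, push [1]
Visit 1, push [5]
Visit 5, push []
Visit 8, push [3, 2]
Visit 2, push [4]
Visit 4, push []
Visit 3, push [0]
Visit 0, push []

DFS order: [6, 7, 1, 5, 8, 2, 4, 3, 0]


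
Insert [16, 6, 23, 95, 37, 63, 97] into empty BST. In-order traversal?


Insert 16: root
Insert 6: L from 16
Insert 23: R from 16
Insert 95: R from 16 -> R from 23
Insert 37: R from 16 -> R from 23 -> L from 95
Insert 63: R from 16 -> R from 23 -> L from 95 -> R from 37
Insert 97: R from 16 -> R from 23 -> R from 95

In-order: [6, 16, 23, 37, 63, 95, 97]


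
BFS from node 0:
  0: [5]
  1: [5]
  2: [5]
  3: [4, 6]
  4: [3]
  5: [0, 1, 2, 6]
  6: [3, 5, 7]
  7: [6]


Visit 0, enqueue [5]
Visit 5, enqueue [1, 2, 6]
Visit 1, enqueue []
Visit 2, enqueue []
Visit 6, enqueue [3, 7]
Visit 3, enqueue [4]
Visit 7, enqueue []
Visit 4, enqueue []

BFS order: [0, 5, 1, 2, 6, 3, 7, 4]


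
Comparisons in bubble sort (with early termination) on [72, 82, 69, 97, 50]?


Algorithm: bubble sort (with early termination)
Input: [72, 82, 69, 97, 50]
Sorted: [50, 69, 72, 82, 97]

10


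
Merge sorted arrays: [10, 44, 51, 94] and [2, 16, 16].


Take 2 from B
Take 10 from A
Take 16 from B
Take 16 from B

Merged: [2, 10, 16, 16, 44, 51, 94]


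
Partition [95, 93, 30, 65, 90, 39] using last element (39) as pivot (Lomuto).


Pivot: 39
  30 <= 39: swap -> [30, 93, 95, 65, 90, 39]
Place pivot at 1: [30, 39, 95, 65, 90, 93]

Partitioned: [30, 39, 95, 65, 90, 93]


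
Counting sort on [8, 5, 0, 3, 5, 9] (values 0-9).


Input: [8, 5, 0, 3, 5, 9]
Counts: [1, 0, 0, 1, 0, 2, 0, 0, 1, 1]

Sorted: [0, 3, 5, 5, 8, 9]


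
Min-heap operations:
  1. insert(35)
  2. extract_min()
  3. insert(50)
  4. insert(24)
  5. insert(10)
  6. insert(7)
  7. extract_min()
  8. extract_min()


insert(35) -> [35]
extract_min()->35, []
insert(50) -> [50]
insert(24) -> [24, 50]
insert(10) -> [10, 50, 24]
insert(7) -> [7, 10, 24, 50]
extract_min()->7, [10, 50, 24]
extract_min()->10, [24, 50]

Final heap: [24, 50]


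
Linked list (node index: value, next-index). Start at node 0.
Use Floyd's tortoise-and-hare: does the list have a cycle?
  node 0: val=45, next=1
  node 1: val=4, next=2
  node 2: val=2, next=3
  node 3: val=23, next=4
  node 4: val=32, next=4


Floyd's tortoise (slow, +1) and hare (fast, +2):
  init: slow=0, fast=0
  step 1: slow=1, fast=2
  step 2: slow=2, fast=4
  step 3: slow=3, fast=4
  step 4: slow=4, fast=4
  slow == fast at node 4: cycle detected

Cycle: yes


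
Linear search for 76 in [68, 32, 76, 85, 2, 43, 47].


i=0: 68!=76
i=1: 32!=76
i=2: 76==76 found!

Found at 2, 3 comps


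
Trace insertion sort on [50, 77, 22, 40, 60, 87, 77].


Initial: [50, 77, 22, 40, 60, 87, 77]
Insert 77: [50, 77, 22, 40, 60, 87, 77]
Insert 22: [22, 50, 77, 40, 60, 87, 77]
Insert 40: [22, 40, 50, 77, 60, 87, 77]
Insert 60: [22, 40, 50, 60, 77, 87, 77]
Insert 87: [22, 40, 50, 60, 77, 87, 77]
Insert 77: [22, 40, 50, 60, 77, 77, 87]

Sorted: [22, 40, 50, 60, 77, 77, 87]


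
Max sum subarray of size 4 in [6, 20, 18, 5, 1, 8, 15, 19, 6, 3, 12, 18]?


[0:4]: 49
[1:5]: 44
[2:6]: 32
[3:7]: 29
[4:8]: 43
[5:9]: 48
[6:10]: 43
[7:11]: 40
[8:12]: 39

Max: 49 at [0:4]


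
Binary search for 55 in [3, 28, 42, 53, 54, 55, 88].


Step 1: lo=0, hi=6, mid=3, val=53
Step 2: lo=4, hi=6, mid=5, val=55

Found at index 5


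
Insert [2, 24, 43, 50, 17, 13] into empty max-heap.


Insert 2: [2]
Insert 24: [24, 2]
Insert 43: [43, 2, 24]
Insert 50: [50, 43, 24, 2]
Insert 17: [50, 43, 24, 2, 17]
Insert 13: [50, 43, 24, 2, 17, 13]

Final heap: [50, 43, 24, 2, 17, 13]


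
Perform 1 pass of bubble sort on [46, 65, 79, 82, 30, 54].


Initial: [46, 65, 79, 82, 30, 54]
Pass 1: [46, 65, 79, 30, 54, 82] (2 swaps)

After 1 pass: [46, 65, 79, 30, 54, 82]


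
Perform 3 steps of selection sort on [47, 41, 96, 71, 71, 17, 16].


Initial: [47, 41, 96, 71, 71, 17, 16]
Step 1: min=16 at 6
  Swap: [16, 41, 96, 71, 71, 17, 47]
Step 2: min=17 at 5
  Swap: [16, 17, 96, 71, 71, 41, 47]
Step 3: min=41 at 5
  Swap: [16, 17, 41, 71, 71, 96, 47]

After 3 steps: [16, 17, 41, 71, 71, 96, 47]


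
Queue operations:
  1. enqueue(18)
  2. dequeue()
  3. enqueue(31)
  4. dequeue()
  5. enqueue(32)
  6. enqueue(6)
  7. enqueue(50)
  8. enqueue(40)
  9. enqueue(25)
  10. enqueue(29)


enqueue(18) -> [18]
dequeue()->18, []
enqueue(31) -> [31]
dequeue()->31, []
enqueue(32) -> [32]
enqueue(6) -> [32, 6]
enqueue(50) -> [32, 6, 50]
enqueue(40) -> [32, 6, 50, 40]
enqueue(25) -> [32, 6, 50, 40, 25]
enqueue(29) -> [32, 6, 50, 40, 25, 29]

Final queue: [32, 6, 50, 40, 25, 29]


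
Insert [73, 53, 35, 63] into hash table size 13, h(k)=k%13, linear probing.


Insert 73: h=8 -> slot 8
Insert 53: h=1 -> slot 1
Insert 35: h=9 -> slot 9
Insert 63: h=11 -> slot 11

Table: [None, 53, None, None, None, None, None, None, 73, 35, None, 63, None]


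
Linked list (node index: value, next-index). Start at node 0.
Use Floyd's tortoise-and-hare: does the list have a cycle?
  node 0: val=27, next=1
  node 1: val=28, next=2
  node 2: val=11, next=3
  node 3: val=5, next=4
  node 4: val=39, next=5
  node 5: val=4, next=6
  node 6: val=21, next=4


Floyd's tortoise (slow, +1) and hare (fast, +2):
  init: slow=0, fast=0
  step 1: slow=1, fast=2
  step 2: slow=2, fast=4
  step 3: slow=3, fast=6
  step 4: slow=4, fast=5
  step 5: slow=5, fast=4
  step 6: slow=6, fast=6
  slow == fast at node 6: cycle detected

Cycle: yes


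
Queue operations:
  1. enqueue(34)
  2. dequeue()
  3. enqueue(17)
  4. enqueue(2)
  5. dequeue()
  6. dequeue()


enqueue(34) -> [34]
dequeue()->34, []
enqueue(17) -> [17]
enqueue(2) -> [17, 2]
dequeue()->17, [2]
dequeue()->2, []

Final queue: []


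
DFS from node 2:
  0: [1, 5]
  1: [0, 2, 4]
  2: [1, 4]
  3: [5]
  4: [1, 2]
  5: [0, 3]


Visit 2, push [4, 1]
Visit 1, push [4, 0]
Visit 0, push [5]
Visit 5, push [3]
Visit 3, push []
Visit 4, push []

DFS order: [2, 1, 0, 5, 3, 4]


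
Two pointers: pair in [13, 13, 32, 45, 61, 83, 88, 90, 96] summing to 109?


lo=0(13)+hi=8(96)=109

Yes: 13+96=109


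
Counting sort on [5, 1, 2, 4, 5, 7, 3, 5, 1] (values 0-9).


Input: [5, 1, 2, 4, 5, 7, 3, 5, 1]
Counts: [0, 2, 1, 1, 1, 3, 0, 1, 0, 0]

Sorted: [1, 1, 2, 3, 4, 5, 5, 5, 7]


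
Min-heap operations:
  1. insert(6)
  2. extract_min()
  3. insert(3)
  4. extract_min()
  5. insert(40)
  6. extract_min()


insert(6) -> [6]
extract_min()->6, []
insert(3) -> [3]
extract_min()->3, []
insert(40) -> [40]
extract_min()->40, []

Final heap: []


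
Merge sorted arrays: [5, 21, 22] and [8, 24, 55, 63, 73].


Take 5 from A
Take 8 from B
Take 21 from A
Take 22 from A

Merged: [5, 8, 21, 22, 24, 55, 63, 73]


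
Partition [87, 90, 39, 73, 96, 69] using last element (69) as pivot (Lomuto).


Pivot: 69
  39 <= 69: swap -> [39, 90, 87, 73, 96, 69]
Place pivot at 1: [39, 69, 87, 73, 96, 90]

Partitioned: [39, 69, 87, 73, 96, 90]


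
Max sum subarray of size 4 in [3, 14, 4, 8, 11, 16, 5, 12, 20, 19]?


[0:4]: 29
[1:5]: 37
[2:6]: 39
[3:7]: 40
[4:8]: 44
[5:9]: 53
[6:10]: 56

Max: 56 at [6:10]


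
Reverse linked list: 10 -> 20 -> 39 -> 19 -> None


Step 1: curr=10, set curr.next=prev(None) | reversed so far: 10
Step 2: curr=20, set curr.next=prev(10) | reversed so far: 20 -> 10
Step 3: curr=39, set curr.next=prev(20) | reversed so far: 39 -> 20 -> 10
Step 4: curr=19, set curr.next=prev(39) | reversed so far: 19 -> 39 -> 20 -> 10

19 -> 39 -> 20 -> 10 -> None


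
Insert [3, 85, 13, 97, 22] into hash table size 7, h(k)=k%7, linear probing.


Insert 3: h=3 -> slot 3
Insert 85: h=1 -> slot 1
Insert 13: h=6 -> slot 6
Insert 97: h=6, 1 probes -> slot 0
Insert 22: h=1, 1 probes -> slot 2

Table: [97, 85, 22, 3, None, None, 13]


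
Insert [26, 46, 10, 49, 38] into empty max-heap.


Insert 26: [26]
Insert 46: [46, 26]
Insert 10: [46, 26, 10]
Insert 49: [49, 46, 10, 26]
Insert 38: [49, 46, 10, 26, 38]

Final heap: [49, 46, 10, 26, 38]


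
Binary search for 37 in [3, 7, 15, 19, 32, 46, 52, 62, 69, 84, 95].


Step 1: lo=0, hi=10, mid=5, val=46
Step 2: lo=0, hi=4, mid=2, val=15
Step 3: lo=3, hi=4, mid=3, val=19
Step 4: lo=4, hi=4, mid=4, val=32

Not found


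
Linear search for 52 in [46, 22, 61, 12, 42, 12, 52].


i=0: 46!=52
i=1: 22!=52
i=2: 61!=52
i=3: 12!=52
i=4: 42!=52
i=5: 12!=52
i=6: 52==52 found!

Found at 6, 7 comps


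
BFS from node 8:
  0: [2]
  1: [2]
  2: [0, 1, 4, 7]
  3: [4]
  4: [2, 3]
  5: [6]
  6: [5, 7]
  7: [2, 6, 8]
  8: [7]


Visit 8, enqueue [7]
Visit 7, enqueue [2, 6]
Visit 2, enqueue [0, 1, 4]
Visit 6, enqueue [5]
Visit 0, enqueue []
Visit 1, enqueue []
Visit 4, enqueue [3]
Visit 5, enqueue []
Visit 3, enqueue []

BFS order: [8, 7, 2, 6, 0, 1, 4, 5, 3]


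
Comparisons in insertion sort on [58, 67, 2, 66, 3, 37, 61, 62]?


Algorithm: insertion sort
Input: [58, 67, 2, 66, 3, 37, 61, 62]
Sorted: [2, 3, 37, 58, 61, 62, 66, 67]

19


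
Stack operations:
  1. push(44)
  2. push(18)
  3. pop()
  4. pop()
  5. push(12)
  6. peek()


push(44) -> [44]
push(18) -> [44, 18]
pop()->18, [44]
pop()->44, []
push(12) -> [12]
peek()->12

Final stack: [12]


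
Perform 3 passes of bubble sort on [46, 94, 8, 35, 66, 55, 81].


Initial: [46, 94, 8, 35, 66, 55, 81]
Pass 1: [46, 8, 35, 66, 55, 81, 94] (5 swaps)
Pass 2: [8, 35, 46, 55, 66, 81, 94] (3 swaps)
Pass 3: [8, 35, 46, 55, 66, 81, 94] (0 swaps)

After 3 passes: [8, 35, 46, 55, 66, 81, 94]


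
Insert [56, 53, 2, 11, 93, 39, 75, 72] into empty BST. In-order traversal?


Insert 56: root
Insert 53: L from 56
Insert 2: L from 56 -> L from 53
Insert 11: L from 56 -> L from 53 -> R from 2
Insert 93: R from 56
Insert 39: L from 56 -> L from 53 -> R from 2 -> R from 11
Insert 75: R from 56 -> L from 93
Insert 72: R from 56 -> L from 93 -> L from 75

In-order: [2, 11, 39, 53, 56, 72, 75, 93]


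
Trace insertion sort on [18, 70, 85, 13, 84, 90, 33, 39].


Initial: [18, 70, 85, 13, 84, 90, 33, 39]
Insert 70: [18, 70, 85, 13, 84, 90, 33, 39]
Insert 85: [18, 70, 85, 13, 84, 90, 33, 39]
Insert 13: [13, 18, 70, 85, 84, 90, 33, 39]
Insert 84: [13, 18, 70, 84, 85, 90, 33, 39]
Insert 90: [13, 18, 70, 84, 85, 90, 33, 39]
Insert 33: [13, 18, 33, 70, 84, 85, 90, 39]
Insert 39: [13, 18, 33, 39, 70, 84, 85, 90]

Sorted: [13, 18, 33, 39, 70, 84, 85, 90]


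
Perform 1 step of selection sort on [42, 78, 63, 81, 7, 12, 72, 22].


Initial: [42, 78, 63, 81, 7, 12, 72, 22]
Step 1: min=7 at 4
  Swap: [7, 78, 63, 81, 42, 12, 72, 22]

After 1 step: [7, 78, 63, 81, 42, 12, 72, 22]


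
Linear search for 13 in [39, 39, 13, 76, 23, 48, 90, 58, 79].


i=0: 39!=13
i=1: 39!=13
i=2: 13==13 found!

Found at 2, 3 comps


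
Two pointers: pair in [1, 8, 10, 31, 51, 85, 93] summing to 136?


lo=0(1)+hi=6(93)=94
lo=1(8)+hi=6(93)=101
lo=2(10)+hi=6(93)=103
lo=3(31)+hi=6(93)=124
lo=4(51)+hi=6(93)=144
lo=4(51)+hi=5(85)=136

Yes: 51+85=136


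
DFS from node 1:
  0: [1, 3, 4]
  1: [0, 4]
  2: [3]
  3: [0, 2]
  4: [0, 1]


Visit 1, push [4, 0]
Visit 0, push [4, 3]
Visit 3, push [2]
Visit 2, push []
Visit 4, push []

DFS order: [1, 0, 3, 2, 4]


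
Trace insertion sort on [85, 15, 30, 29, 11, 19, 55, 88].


Initial: [85, 15, 30, 29, 11, 19, 55, 88]
Insert 15: [15, 85, 30, 29, 11, 19, 55, 88]
Insert 30: [15, 30, 85, 29, 11, 19, 55, 88]
Insert 29: [15, 29, 30, 85, 11, 19, 55, 88]
Insert 11: [11, 15, 29, 30, 85, 19, 55, 88]
Insert 19: [11, 15, 19, 29, 30, 85, 55, 88]
Insert 55: [11, 15, 19, 29, 30, 55, 85, 88]
Insert 88: [11, 15, 19, 29, 30, 55, 85, 88]

Sorted: [11, 15, 19, 29, 30, 55, 85, 88]


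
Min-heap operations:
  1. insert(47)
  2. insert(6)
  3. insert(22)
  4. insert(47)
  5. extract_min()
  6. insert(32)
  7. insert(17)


insert(47) -> [47]
insert(6) -> [6, 47]
insert(22) -> [6, 47, 22]
insert(47) -> [6, 47, 22, 47]
extract_min()->6, [22, 47, 47]
insert(32) -> [22, 32, 47, 47]
insert(17) -> [17, 22, 47, 47, 32]

Final heap: [17, 22, 47, 47, 32]


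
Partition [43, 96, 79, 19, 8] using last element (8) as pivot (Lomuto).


Pivot: 8
Place pivot at 0: [8, 96, 79, 19, 43]

Partitioned: [8, 96, 79, 19, 43]


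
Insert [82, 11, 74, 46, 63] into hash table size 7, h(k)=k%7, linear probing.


Insert 82: h=5 -> slot 5
Insert 11: h=4 -> slot 4
Insert 74: h=4, 2 probes -> slot 6
Insert 46: h=4, 3 probes -> slot 0
Insert 63: h=0, 1 probes -> slot 1

Table: [46, 63, None, None, 11, 82, 74]


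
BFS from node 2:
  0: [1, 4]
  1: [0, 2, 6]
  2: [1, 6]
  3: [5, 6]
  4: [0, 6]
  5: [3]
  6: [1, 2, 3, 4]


Visit 2, enqueue [1, 6]
Visit 1, enqueue [0]
Visit 6, enqueue [3, 4]
Visit 0, enqueue []
Visit 3, enqueue [5]
Visit 4, enqueue []
Visit 5, enqueue []

BFS order: [2, 1, 6, 0, 3, 4, 5]


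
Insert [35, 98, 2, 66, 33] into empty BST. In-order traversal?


Insert 35: root
Insert 98: R from 35
Insert 2: L from 35
Insert 66: R from 35 -> L from 98
Insert 33: L from 35 -> R from 2

In-order: [2, 33, 35, 66, 98]


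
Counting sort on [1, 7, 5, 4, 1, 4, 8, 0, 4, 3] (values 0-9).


Input: [1, 7, 5, 4, 1, 4, 8, 0, 4, 3]
Counts: [1, 2, 0, 1, 3, 1, 0, 1, 1, 0]

Sorted: [0, 1, 1, 3, 4, 4, 4, 5, 7, 8]


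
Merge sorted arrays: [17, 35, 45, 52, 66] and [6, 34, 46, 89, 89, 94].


Take 6 from B
Take 17 from A
Take 34 from B
Take 35 from A
Take 45 from A
Take 46 from B
Take 52 from A
Take 66 from A

Merged: [6, 17, 34, 35, 45, 46, 52, 66, 89, 89, 94]


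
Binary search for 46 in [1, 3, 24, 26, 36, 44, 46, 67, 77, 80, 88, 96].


Step 1: lo=0, hi=11, mid=5, val=44
Step 2: lo=6, hi=11, mid=8, val=77
Step 3: lo=6, hi=7, mid=6, val=46

Found at index 6


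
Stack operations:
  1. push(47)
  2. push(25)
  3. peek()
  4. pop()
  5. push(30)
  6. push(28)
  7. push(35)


push(47) -> [47]
push(25) -> [47, 25]
peek()->25
pop()->25, [47]
push(30) -> [47, 30]
push(28) -> [47, 30, 28]
push(35) -> [47, 30, 28, 35]

Final stack: [47, 30, 28, 35]


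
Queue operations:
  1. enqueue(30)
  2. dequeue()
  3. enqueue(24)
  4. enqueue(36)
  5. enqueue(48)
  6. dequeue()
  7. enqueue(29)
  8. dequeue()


enqueue(30) -> [30]
dequeue()->30, []
enqueue(24) -> [24]
enqueue(36) -> [24, 36]
enqueue(48) -> [24, 36, 48]
dequeue()->24, [36, 48]
enqueue(29) -> [36, 48, 29]
dequeue()->36, [48, 29]

Final queue: [48, 29]


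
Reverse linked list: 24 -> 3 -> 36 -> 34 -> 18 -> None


Step 1: curr=24, set curr.next=prev(None) | reversed so far: 24
Step 2: curr=3, set curr.next=prev(24) | reversed so far: 3 -> 24
Step 3: curr=36, set curr.next=prev(3) | reversed so far: 36 -> 3 -> 24
Step 4: curr=34, set curr.next=prev(36) | reversed so far: 34 -> 36 -> 3 -> 24
Step 5: curr=18, set curr.next=prev(34) | reversed so far: 18 -> 34 -> 36 -> 3 -> 24

18 -> 34 -> 36 -> 3 -> 24 -> None


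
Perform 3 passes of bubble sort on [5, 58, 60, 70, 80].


Initial: [5, 58, 60, 70, 80]
Pass 1: [5, 58, 60, 70, 80] (0 swaps)
Pass 2: [5, 58, 60, 70, 80] (0 swaps)
Pass 3: [5, 58, 60, 70, 80] (0 swaps)

After 3 passes: [5, 58, 60, 70, 80]


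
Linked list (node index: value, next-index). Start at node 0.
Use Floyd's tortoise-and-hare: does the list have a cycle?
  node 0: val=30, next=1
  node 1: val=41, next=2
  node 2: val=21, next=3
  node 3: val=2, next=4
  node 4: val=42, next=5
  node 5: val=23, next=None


Floyd's tortoise (slow, +1) and hare (fast, +2):
  init: slow=0, fast=0
  step 1: slow=1, fast=2
  step 2: slow=2, fast=4
  step 3: fast 4->5->None, no cycle

Cycle: no


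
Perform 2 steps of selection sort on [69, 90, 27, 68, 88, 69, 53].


Initial: [69, 90, 27, 68, 88, 69, 53]
Step 1: min=27 at 2
  Swap: [27, 90, 69, 68, 88, 69, 53]
Step 2: min=53 at 6
  Swap: [27, 53, 69, 68, 88, 69, 90]

After 2 steps: [27, 53, 69, 68, 88, 69, 90]


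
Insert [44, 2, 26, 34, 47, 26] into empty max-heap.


Insert 44: [44]
Insert 2: [44, 2]
Insert 26: [44, 2, 26]
Insert 34: [44, 34, 26, 2]
Insert 47: [47, 44, 26, 2, 34]
Insert 26: [47, 44, 26, 2, 34, 26]

Final heap: [47, 44, 26, 2, 34, 26]


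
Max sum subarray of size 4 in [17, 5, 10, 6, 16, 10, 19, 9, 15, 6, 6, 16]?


[0:4]: 38
[1:5]: 37
[2:6]: 42
[3:7]: 51
[4:8]: 54
[5:9]: 53
[6:10]: 49
[7:11]: 36
[8:12]: 43

Max: 54 at [4:8]


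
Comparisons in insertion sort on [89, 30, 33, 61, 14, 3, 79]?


Algorithm: insertion sort
Input: [89, 30, 33, 61, 14, 3, 79]
Sorted: [3, 14, 30, 33, 61, 79, 89]

16


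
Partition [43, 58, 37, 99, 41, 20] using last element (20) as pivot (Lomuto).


Pivot: 20
Place pivot at 0: [20, 58, 37, 99, 41, 43]

Partitioned: [20, 58, 37, 99, 41, 43]


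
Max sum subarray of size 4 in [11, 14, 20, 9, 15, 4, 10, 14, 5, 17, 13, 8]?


[0:4]: 54
[1:5]: 58
[2:6]: 48
[3:7]: 38
[4:8]: 43
[5:9]: 33
[6:10]: 46
[7:11]: 49
[8:12]: 43

Max: 58 at [1:5]


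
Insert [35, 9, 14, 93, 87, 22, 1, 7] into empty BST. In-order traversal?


Insert 35: root
Insert 9: L from 35
Insert 14: L from 35 -> R from 9
Insert 93: R from 35
Insert 87: R from 35 -> L from 93
Insert 22: L from 35 -> R from 9 -> R from 14
Insert 1: L from 35 -> L from 9
Insert 7: L from 35 -> L from 9 -> R from 1

In-order: [1, 7, 9, 14, 22, 35, 87, 93]


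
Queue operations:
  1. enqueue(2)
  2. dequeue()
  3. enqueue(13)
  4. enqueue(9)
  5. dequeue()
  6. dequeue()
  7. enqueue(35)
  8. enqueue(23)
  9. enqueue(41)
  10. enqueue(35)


enqueue(2) -> [2]
dequeue()->2, []
enqueue(13) -> [13]
enqueue(9) -> [13, 9]
dequeue()->13, [9]
dequeue()->9, []
enqueue(35) -> [35]
enqueue(23) -> [35, 23]
enqueue(41) -> [35, 23, 41]
enqueue(35) -> [35, 23, 41, 35]

Final queue: [35, 23, 41, 35]


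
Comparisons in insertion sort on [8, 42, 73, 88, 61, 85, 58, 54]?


Algorithm: insertion sort
Input: [8, 42, 73, 88, 61, 85, 58, 54]
Sorted: [8, 42, 54, 58, 61, 73, 85, 88]

19


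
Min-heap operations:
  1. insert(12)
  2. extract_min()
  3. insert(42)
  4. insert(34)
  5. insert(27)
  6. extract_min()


insert(12) -> [12]
extract_min()->12, []
insert(42) -> [42]
insert(34) -> [34, 42]
insert(27) -> [27, 42, 34]
extract_min()->27, [34, 42]

Final heap: [34, 42]


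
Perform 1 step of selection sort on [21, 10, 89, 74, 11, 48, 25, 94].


Initial: [21, 10, 89, 74, 11, 48, 25, 94]
Step 1: min=10 at 1
  Swap: [10, 21, 89, 74, 11, 48, 25, 94]

After 1 step: [10, 21, 89, 74, 11, 48, 25, 94]


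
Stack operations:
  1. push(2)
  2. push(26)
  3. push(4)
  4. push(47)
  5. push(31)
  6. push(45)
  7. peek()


push(2) -> [2]
push(26) -> [2, 26]
push(4) -> [2, 26, 4]
push(47) -> [2, 26, 4, 47]
push(31) -> [2, 26, 4, 47, 31]
push(45) -> [2, 26, 4, 47, 31, 45]
peek()->45

Final stack: [2, 26, 4, 47, 31, 45]


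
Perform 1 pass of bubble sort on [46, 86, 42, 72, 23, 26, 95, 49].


Initial: [46, 86, 42, 72, 23, 26, 95, 49]
Pass 1: [46, 42, 72, 23, 26, 86, 49, 95] (5 swaps)

After 1 pass: [46, 42, 72, 23, 26, 86, 49, 95]


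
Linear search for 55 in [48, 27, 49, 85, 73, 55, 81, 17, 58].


i=0: 48!=55
i=1: 27!=55
i=2: 49!=55
i=3: 85!=55
i=4: 73!=55
i=5: 55==55 found!

Found at 5, 6 comps


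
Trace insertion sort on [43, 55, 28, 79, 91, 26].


Initial: [43, 55, 28, 79, 91, 26]
Insert 55: [43, 55, 28, 79, 91, 26]
Insert 28: [28, 43, 55, 79, 91, 26]
Insert 79: [28, 43, 55, 79, 91, 26]
Insert 91: [28, 43, 55, 79, 91, 26]
Insert 26: [26, 28, 43, 55, 79, 91]

Sorted: [26, 28, 43, 55, 79, 91]


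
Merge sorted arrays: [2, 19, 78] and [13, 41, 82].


Take 2 from A
Take 13 from B
Take 19 from A
Take 41 from B
Take 78 from A

Merged: [2, 13, 19, 41, 78, 82]


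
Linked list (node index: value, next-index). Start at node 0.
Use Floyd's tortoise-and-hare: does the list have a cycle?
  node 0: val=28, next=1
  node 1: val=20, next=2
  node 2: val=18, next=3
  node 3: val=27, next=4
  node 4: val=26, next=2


Floyd's tortoise (slow, +1) and hare (fast, +2):
  init: slow=0, fast=0
  step 1: slow=1, fast=2
  step 2: slow=2, fast=4
  step 3: slow=3, fast=3
  slow == fast at node 3: cycle detected

Cycle: yes


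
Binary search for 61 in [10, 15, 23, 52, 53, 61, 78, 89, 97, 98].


Step 1: lo=0, hi=9, mid=4, val=53
Step 2: lo=5, hi=9, mid=7, val=89
Step 3: lo=5, hi=6, mid=5, val=61

Found at index 5


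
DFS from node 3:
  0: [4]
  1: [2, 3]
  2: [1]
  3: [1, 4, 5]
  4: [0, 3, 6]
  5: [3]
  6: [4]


Visit 3, push [5, 4, 1]
Visit 1, push [2]
Visit 2, push []
Visit 4, push [6, 0]
Visit 0, push []
Visit 6, push []
Visit 5, push []

DFS order: [3, 1, 2, 4, 0, 6, 5]


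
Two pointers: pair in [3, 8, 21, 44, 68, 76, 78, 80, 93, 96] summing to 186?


lo=0(3)+hi=9(96)=99
lo=1(8)+hi=9(96)=104
lo=2(21)+hi=9(96)=117
lo=3(44)+hi=9(96)=140
lo=4(68)+hi=9(96)=164
lo=5(76)+hi=9(96)=172
lo=6(78)+hi=9(96)=174
lo=7(80)+hi=9(96)=176
lo=8(93)+hi=9(96)=189

No pair found


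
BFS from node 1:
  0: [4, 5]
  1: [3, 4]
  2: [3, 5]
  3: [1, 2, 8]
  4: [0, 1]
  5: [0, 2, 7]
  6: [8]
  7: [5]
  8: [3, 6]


Visit 1, enqueue [3, 4]
Visit 3, enqueue [2, 8]
Visit 4, enqueue [0]
Visit 2, enqueue [5]
Visit 8, enqueue [6]
Visit 0, enqueue []
Visit 5, enqueue [7]
Visit 6, enqueue []
Visit 7, enqueue []

BFS order: [1, 3, 4, 2, 8, 0, 5, 6, 7]


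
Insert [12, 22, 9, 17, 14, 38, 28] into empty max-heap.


Insert 12: [12]
Insert 22: [22, 12]
Insert 9: [22, 12, 9]
Insert 17: [22, 17, 9, 12]
Insert 14: [22, 17, 9, 12, 14]
Insert 38: [38, 17, 22, 12, 14, 9]
Insert 28: [38, 17, 28, 12, 14, 9, 22]

Final heap: [38, 17, 28, 12, 14, 9, 22]


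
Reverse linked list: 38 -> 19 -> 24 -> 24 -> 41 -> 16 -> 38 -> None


Step 1: curr=38, set curr.next=prev(None) | reversed so far: 38
Step 2: curr=19, set curr.next=prev(38) | reversed so far: 19 -> 38
Step 3: curr=24, set curr.next=prev(19) | reversed so far: 24 -> 19 -> 38
Step 4: curr=24, set curr.next=prev(24) | reversed so far: 24 -> 24 -> 19 -> 38
Step 5: curr=41, set curr.next=prev(24) | reversed so far: 41 -> 24 -> 24 -> 19 -> 38
Step 6: curr=16, set curr.next=prev(41) | reversed so far: 16 -> 41 -> 24 -> 24 -> 19 -> 38
Step 7: curr=38, set curr.next=prev(16) | reversed so far: 38 -> 16 -> 41 -> 24 -> 24 -> 19 -> 38

38 -> 16 -> 41 -> 24 -> 24 -> 19 -> 38 -> None


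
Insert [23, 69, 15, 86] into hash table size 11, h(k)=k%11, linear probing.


Insert 23: h=1 -> slot 1
Insert 69: h=3 -> slot 3
Insert 15: h=4 -> slot 4
Insert 86: h=9 -> slot 9

Table: [None, 23, None, 69, 15, None, None, None, None, 86, None]


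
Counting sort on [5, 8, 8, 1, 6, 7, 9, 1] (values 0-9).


Input: [5, 8, 8, 1, 6, 7, 9, 1]
Counts: [0, 2, 0, 0, 0, 1, 1, 1, 2, 1]

Sorted: [1, 1, 5, 6, 7, 8, 8, 9]


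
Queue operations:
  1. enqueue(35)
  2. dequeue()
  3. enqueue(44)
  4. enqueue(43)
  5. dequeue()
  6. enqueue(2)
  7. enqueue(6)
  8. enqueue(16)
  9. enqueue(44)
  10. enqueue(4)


enqueue(35) -> [35]
dequeue()->35, []
enqueue(44) -> [44]
enqueue(43) -> [44, 43]
dequeue()->44, [43]
enqueue(2) -> [43, 2]
enqueue(6) -> [43, 2, 6]
enqueue(16) -> [43, 2, 6, 16]
enqueue(44) -> [43, 2, 6, 16, 44]
enqueue(4) -> [43, 2, 6, 16, 44, 4]

Final queue: [43, 2, 6, 16, 44, 4]


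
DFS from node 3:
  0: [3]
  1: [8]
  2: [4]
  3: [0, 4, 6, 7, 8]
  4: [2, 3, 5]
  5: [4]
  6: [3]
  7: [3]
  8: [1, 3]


Visit 3, push [8, 7, 6, 4, 0]
Visit 0, push []
Visit 4, push [5, 2]
Visit 2, push []
Visit 5, push []
Visit 6, push []
Visit 7, push []
Visit 8, push [1]
Visit 1, push []

DFS order: [3, 0, 4, 2, 5, 6, 7, 8, 1]


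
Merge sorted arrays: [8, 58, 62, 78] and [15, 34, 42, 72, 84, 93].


Take 8 from A
Take 15 from B
Take 34 from B
Take 42 from B
Take 58 from A
Take 62 from A
Take 72 from B
Take 78 from A

Merged: [8, 15, 34, 42, 58, 62, 72, 78, 84, 93]


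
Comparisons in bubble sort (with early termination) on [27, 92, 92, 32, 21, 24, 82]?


Algorithm: bubble sort (with early termination)
Input: [27, 92, 92, 32, 21, 24, 82]
Sorted: [21, 24, 27, 32, 82, 92, 92]

20
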